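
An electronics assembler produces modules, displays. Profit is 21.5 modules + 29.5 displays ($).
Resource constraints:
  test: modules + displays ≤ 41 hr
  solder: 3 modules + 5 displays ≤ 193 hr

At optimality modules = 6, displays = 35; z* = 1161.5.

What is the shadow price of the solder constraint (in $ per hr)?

4

At the optimum: test uses 41 of 41 (binding); solder uses 193 of 193 (binding).
From A_Bᵀ y = c: 1·y_test + 3·y_solder = 21.5; 1·y_test + 5·y_solder = 29.5.
This yields shadow prices y_test = 9.5, y_solder = 4.
Shadow price of solder = 4.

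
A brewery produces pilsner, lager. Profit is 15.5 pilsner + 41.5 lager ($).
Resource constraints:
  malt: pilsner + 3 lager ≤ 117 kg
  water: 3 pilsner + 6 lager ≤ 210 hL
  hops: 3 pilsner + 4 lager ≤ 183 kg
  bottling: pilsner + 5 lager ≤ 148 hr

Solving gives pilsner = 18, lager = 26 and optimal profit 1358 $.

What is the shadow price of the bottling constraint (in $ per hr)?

Binding: water and bottling. Non-binding: malt (21 unused), hops (25 unused).
Slack constraints have shadow price 0 (complementary slackness).
From A_Bᵀ y = c: 3·y_water + 1·y_bottling = 15.5; 6·y_water + 5·y_bottling = 41.5.
→ y_water = 4 and y_bottling = 3.5.
Shadow price of bottling = 3.5.

3.5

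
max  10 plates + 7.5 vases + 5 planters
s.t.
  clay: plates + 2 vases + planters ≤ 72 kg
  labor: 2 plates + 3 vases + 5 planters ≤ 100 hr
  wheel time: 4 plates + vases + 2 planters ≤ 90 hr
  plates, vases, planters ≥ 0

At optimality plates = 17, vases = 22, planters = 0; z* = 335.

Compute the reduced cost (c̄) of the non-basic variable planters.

-8

Binding: labor and wheel time. Non-binding: clay (11 unused).
By complementary slackness, y = 0 for the non-binding constraint.
From A_Bᵀ y = c: 2·y_labor + 4·y_wheel time = 10; 3·y_labor + 1·y_wheel time = 7.5.
This yields shadow prices y_labor = 2, y_wheel time = 1.5.
Reduced cost of planters: c₃ − yᵀa₃ = 5 − (2·5 + 1.5·2) = 5 − 13 = -8.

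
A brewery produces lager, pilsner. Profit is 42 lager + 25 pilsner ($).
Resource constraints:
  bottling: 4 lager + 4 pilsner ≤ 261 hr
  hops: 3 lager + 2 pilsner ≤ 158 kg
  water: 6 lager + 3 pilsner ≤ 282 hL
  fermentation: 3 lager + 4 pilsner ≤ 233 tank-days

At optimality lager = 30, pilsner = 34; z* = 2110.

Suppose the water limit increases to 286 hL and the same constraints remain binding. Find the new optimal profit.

2122

Binding: hops and water. Non-binding: bottling (5 unused), fermentation (7 unused).
Since bottling, fermentation are not tight, their duals are 0.
From A_Bᵀ y = c: 3·y_hops + 6·y_water = 42; 2·y_hops + 3·y_water = 25.
→ y_hops = 8 and y_water = 3.
Δz = y_water·Δb = 3 × (4) = 12, so new z* = 2110 + 12 = 2122.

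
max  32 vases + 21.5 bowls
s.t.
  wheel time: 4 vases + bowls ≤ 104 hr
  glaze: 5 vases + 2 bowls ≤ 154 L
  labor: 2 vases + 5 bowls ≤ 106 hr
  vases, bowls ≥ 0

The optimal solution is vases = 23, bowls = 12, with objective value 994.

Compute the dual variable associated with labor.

Check each constraint at x*: wheel time 104/104 (tight); glaze 139/154 (slack 15); labor 106/106 (tight).
Slack constraints have shadow price 0 (complementary slackness).
Dual feasibility on the basic columns requires 4·y_wheel time + 2·y_labor = 32, 1·y_wheel time + 5·y_labor = 21.5.
Solving: y_wheel time = 6.5, y_labor = 3.
Shadow price of labor = 3.

3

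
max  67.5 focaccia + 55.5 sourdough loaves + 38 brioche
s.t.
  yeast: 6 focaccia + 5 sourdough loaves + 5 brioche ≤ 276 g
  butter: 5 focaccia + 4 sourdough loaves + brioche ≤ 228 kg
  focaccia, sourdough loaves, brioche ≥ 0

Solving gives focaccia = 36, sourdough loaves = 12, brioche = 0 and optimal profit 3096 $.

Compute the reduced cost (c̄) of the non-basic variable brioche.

Check each constraint at x*: yeast 276/276 (tight); butter 228/228 (tight).
Dual feasibility on the basic columns requires 6·y_yeast + 5·y_butter = 67.5, 5·y_yeast + 4·y_butter = 55.5.
→ y_yeast = 7.5 and y_butter = 4.5.
Reduced cost of brioche: c₃ − yᵀa₃ = 38 − (7.5·5 + 4.5·1) = 38 − 42 = -4.

-4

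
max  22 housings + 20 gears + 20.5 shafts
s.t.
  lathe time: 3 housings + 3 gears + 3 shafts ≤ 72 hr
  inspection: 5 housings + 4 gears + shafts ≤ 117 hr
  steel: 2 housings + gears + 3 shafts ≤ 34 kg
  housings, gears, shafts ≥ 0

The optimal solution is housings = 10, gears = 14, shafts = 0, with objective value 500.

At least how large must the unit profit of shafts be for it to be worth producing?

24

Check each constraint at x*: lathe time 72/72 (tight); inspection 106/117 (slack 11); steel 34/34 (tight).
By complementary slackness, y = 0 for the non-binding constraint.
The binding rows give the dual system: 3·y_lathe time + 2·y_steel = 22 and 3·y_lathe time + 1·y_steel = 20.
→ y_lathe time = 6 and y_steel = 2.
shafts enters the basis when its profit ≥ yᵀa₃ = 6·3 + 2·3 = 24.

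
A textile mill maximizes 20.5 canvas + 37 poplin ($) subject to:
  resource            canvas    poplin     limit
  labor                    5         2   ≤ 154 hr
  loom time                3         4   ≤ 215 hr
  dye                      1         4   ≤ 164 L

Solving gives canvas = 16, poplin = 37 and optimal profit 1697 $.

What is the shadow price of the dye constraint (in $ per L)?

8

Check each constraint at x*: labor 154/154 (tight); loom time 196/215 (slack 19); dye 164/164 (tight).
Slack constraints have shadow price 0 (complementary slackness).
Dual feasibility on the basic columns requires 5·y_labor + 1·y_dye = 20.5, 2·y_labor + 4·y_dye = 37.
This yields shadow prices y_labor = 2.5, y_dye = 8.
Shadow price of dye = 8.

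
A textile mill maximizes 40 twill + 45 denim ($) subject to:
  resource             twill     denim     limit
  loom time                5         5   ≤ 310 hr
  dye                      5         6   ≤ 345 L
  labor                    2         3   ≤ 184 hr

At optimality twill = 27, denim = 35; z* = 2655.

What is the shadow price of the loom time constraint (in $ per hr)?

3

Check each constraint at x*: loom time 310/310 (tight); dye 345/345 (tight); labor 159/184 (slack 25).
By complementary slackness, y = 0 for the non-binding constraint.
The binding rows give the dual system: 5·y_loom time + 5·y_dye = 40 and 5·y_loom time + 6·y_dye = 45.
This yields shadow prices y_loom time = 3, y_dye = 5.
Shadow price of loom time = 3.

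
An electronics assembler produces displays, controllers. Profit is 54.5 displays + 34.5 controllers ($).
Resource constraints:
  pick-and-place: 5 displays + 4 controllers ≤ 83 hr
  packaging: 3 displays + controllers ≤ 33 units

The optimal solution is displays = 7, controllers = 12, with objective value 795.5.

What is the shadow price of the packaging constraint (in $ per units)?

Both pick-and-place and packaging are binding at x*.
Dual feasibility on the basic columns requires 5·y_pick-and-place + 3·y_packaging = 54.5, 4·y_pick-and-place + 1·y_packaging = 34.5.
This yields shadow prices y_pick-and-place = 7, y_packaging = 6.5.
Shadow price of packaging = 6.5.

6.5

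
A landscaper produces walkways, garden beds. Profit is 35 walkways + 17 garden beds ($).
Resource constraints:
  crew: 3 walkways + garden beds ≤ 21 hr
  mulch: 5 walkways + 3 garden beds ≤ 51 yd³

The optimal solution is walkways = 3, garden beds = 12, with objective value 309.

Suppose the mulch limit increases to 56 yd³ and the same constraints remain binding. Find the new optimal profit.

329

Both crew and mulch are binding at x*.
Dual feasibility on the basic columns requires 3·y_crew + 5·y_mulch = 35, 1·y_crew + 3·y_mulch = 17.
→ y_crew = 5 and y_mulch = 4.
Δz = y_mulch·Δb = 4 × (5) = 20, so new z* = 309 + 20 = 329.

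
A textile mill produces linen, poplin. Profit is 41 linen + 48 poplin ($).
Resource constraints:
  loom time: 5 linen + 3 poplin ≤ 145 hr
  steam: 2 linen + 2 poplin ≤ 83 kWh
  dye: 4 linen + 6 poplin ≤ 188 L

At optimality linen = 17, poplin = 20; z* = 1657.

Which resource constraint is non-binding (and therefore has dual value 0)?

loom time: 145/145 (binding)
steam: 74/83 (slack 9)
dye: 188/188 (binding)
By complementary slackness, a constraint with positive slack has shadow price 0 → steam.

steam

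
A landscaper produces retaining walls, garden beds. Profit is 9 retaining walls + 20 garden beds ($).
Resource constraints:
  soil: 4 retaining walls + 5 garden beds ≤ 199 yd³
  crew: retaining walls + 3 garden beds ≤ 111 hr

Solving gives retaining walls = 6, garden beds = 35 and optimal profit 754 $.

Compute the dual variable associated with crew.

Check each constraint at x*: soil 199/199 (tight); crew 111/111 (tight).
From A_Bᵀ y = c: 4·y_soil + 1·y_crew = 9; 5·y_soil + 3·y_crew = 20.
Solving: y_soil = 1, y_crew = 5.
Shadow price of crew = 5.

5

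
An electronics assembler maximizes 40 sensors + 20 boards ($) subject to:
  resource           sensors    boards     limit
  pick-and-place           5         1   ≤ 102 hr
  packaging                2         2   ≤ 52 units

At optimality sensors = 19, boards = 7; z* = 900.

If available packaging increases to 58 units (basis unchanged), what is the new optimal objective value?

Check each constraint at x*: pick-and-place 102/102 (tight); packaging 52/52 (tight).
From A_Bᵀ y = c: 5·y_pick-and-place + 2·y_packaging = 40; 1·y_pick-and-place + 2·y_packaging = 20.
Solving: y_pick-and-place = 5, y_packaging = 7.5.
Δz = y_packaging·Δb = 7.5 × (6) = 45, so new z* = 900 + 45 = 945.

945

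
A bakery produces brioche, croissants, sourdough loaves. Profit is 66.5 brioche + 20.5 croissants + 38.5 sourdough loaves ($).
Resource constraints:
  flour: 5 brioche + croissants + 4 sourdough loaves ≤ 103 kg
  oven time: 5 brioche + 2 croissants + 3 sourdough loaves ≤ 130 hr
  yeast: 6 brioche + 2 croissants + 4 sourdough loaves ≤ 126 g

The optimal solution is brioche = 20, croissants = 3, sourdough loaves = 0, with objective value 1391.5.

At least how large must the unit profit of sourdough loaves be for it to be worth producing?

46

Check each constraint at x*: flour 103/103 (tight); oven time 106/130 (slack 24); yeast 126/126 (tight).
Since oven time is not tight, its dual is 0.
The binding rows give the dual system: 5·y_flour + 6·y_yeast = 66.5 and 1·y_flour + 2·y_yeast = 20.5.
→ y_flour = 2.5 and y_yeast = 9.
sourdough loaves enters the basis when its profit ≥ yᵀa₃ = 2.5·4 + 9·4 = 46.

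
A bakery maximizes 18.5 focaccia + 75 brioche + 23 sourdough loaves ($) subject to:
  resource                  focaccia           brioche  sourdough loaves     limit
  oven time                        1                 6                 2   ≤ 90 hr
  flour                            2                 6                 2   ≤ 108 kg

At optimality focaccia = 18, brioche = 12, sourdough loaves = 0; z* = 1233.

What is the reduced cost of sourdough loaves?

Both oven time and flour are binding at x*.
Dual feasibility on the basic columns requires 1·y_oven time + 2·y_flour = 18.5, 6·y_oven time + 6·y_flour = 75.
→ y_oven time = 6.5 and y_flour = 6.
Reduced cost of sourdough loaves: c₃ − yᵀa₃ = 23 − (6.5·2 + 6·2) = 23 − 25 = -2.

-2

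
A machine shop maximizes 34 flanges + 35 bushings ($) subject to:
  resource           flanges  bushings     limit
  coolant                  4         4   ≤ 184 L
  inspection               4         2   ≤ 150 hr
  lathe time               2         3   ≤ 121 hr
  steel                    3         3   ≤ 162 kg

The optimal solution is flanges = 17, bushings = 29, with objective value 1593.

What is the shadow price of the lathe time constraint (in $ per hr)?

Check each constraint at x*: coolant 184/184 (tight); inspection 126/150 (slack 24); lathe time 121/121 (tight); steel 138/162 (slack 24).
Since inspection, steel are not tight, their duals are 0.
Dual feasibility on the basic columns requires 4·y_coolant + 2·y_lathe time = 34, 4·y_coolant + 3·y_lathe time = 35.
→ y_coolant = 8 and y_lathe time = 1.
Shadow price of lathe time = 1.

1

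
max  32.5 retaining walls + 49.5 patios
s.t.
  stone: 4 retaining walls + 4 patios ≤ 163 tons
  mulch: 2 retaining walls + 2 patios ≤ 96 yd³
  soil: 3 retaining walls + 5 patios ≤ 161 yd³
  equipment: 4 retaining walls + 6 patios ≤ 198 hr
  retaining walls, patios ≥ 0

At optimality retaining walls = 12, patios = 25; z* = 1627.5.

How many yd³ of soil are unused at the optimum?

soil used = 3·12 + 5·25 = 161; slack = 161 − 161 = 0.

0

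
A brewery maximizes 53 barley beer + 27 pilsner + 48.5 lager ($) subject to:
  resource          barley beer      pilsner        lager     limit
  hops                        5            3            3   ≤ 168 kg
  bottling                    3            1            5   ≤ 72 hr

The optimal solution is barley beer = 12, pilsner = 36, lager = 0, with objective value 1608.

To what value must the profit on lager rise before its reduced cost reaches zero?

51

Both hops and bottling are binding at x*.
The binding rows give the dual system: 5·y_hops + 3·y_bottling = 53 and 3·y_hops + 1·y_bottling = 27.
Solving: y_hops = 7, y_bottling = 6.
lager enters the basis when its profit ≥ yᵀa₃ = 7·3 + 6·5 = 51.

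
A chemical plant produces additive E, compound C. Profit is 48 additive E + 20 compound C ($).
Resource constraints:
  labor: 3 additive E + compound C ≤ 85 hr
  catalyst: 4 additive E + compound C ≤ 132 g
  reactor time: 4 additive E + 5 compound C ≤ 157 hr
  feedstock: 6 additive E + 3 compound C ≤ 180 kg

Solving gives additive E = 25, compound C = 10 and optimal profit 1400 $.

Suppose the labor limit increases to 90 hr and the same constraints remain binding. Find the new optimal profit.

1440

At the optimum: labor uses 85 of 85 (binding); catalyst uses 110 of 132 (slack = 22); reactor time uses 150 of 157 (slack = 7); feedstock uses 180 of 180 (binding).
Since catalyst, reactor time are not tight, their duals are 0.
From A_Bᵀ y = c: 3·y_labor + 6·y_feedstock = 48; 1·y_labor + 3·y_feedstock = 20.
→ y_labor = 8 and y_feedstock = 4.
Δz = y_labor·Δb = 8 × (5) = 40, so new z* = 1400 + 40 = 1440.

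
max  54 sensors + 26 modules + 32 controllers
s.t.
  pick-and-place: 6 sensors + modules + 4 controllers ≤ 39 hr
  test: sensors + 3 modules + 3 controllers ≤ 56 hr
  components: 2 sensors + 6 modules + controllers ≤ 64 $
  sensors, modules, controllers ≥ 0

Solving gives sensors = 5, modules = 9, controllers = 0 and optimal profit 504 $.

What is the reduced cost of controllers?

-3

Check each constraint at x*: pick-and-place 39/39 (tight); test 32/56 (slack 24); components 64/64 (tight).
By complementary slackness, y = 0 for the non-binding constraint.
From A_Bᵀ y = c: 6·y_pick-and-place + 2·y_components = 54; 1·y_pick-and-place + 6·y_components = 26.
Solving: y_pick-and-place = 8, y_components = 3.
Reduced cost of controllers: c₃ − yᵀa₃ = 32 − (8·4 + 3·1) = 32 − 35 = -3.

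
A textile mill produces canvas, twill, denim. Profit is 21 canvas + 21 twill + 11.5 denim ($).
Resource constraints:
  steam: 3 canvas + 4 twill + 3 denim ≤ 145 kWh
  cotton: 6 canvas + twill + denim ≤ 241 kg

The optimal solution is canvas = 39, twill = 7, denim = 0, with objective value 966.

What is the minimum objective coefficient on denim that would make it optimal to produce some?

16

Both steam and cotton are binding at x*.
From A_Bᵀ y = c: 3·y_steam + 6·y_cotton = 21; 4·y_steam + 1·y_cotton = 21.
Solving: y_steam = 5, y_cotton = 1.
denim enters the basis when its profit ≥ yᵀa₃ = 5·3 + 1·1 = 16.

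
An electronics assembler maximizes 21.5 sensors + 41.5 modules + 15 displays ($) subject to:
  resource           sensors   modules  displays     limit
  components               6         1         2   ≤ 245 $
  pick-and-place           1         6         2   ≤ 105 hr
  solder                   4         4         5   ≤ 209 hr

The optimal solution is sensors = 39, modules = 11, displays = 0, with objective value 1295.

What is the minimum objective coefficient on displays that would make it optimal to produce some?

18

Check each constraint at x*: components 245/245 (tight); pick-and-place 105/105 (tight); solder 200/209 (slack 9).
By complementary slackness, y = 0 for the non-binding constraint.
From A_Bᵀ y = c: 6·y_components + 1·y_pick-and-place = 21.5; 1·y_components + 6·y_pick-and-place = 41.5.
→ y_components = 2.5 and y_pick-and-place = 6.5.
displays enters the basis when its profit ≥ yᵀa₃ = 2.5·2 + 6.5·2 = 18.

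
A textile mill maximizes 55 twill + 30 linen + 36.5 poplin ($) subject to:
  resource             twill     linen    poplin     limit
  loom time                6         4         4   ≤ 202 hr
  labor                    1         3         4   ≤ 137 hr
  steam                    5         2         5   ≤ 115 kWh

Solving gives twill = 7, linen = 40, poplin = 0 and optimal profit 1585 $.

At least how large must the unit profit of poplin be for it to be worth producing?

45

Binding: loom time and steam. Non-binding: labor (10 unused).
Since labor is not tight, its dual is 0.
From A_Bᵀ y = c: 6·y_loom time + 5·y_steam = 55; 4·y_loom time + 2·y_steam = 30.
→ y_loom time = 5 and y_steam = 5.
poplin enters the basis when its profit ≥ yᵀa₃ = 5·4 + 5·5 = 45.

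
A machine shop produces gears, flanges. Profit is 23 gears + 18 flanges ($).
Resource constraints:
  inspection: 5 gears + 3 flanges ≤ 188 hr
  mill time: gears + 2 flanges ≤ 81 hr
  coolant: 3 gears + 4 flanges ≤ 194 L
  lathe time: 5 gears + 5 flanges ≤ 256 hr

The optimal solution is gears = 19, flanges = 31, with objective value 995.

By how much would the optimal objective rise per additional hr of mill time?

3

At the optimum: inspection uses 188 of 188 (binding); mill time uses 81 of 81 (binding); coolant uses 181 of 194 (slack = 13); lathe time uses 250 of 256 (slack = 6).
Slack constraints have shadow price 0 (complementary slackness).
Dual feasibility on the basic columns requires 5·y_inspection + 1·y_mill time = 23, 3·y_inspection + 2·y_mill time = 18.
This yields shadow prices y_inspection = 4, y_mill time = 3.
Shadow price of mill time = 3.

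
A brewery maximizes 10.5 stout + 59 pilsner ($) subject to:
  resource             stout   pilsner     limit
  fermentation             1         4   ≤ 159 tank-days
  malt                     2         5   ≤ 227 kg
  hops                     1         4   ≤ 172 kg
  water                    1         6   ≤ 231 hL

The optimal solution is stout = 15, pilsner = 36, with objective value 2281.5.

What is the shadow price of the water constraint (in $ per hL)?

At the optimum: fermentation uses 159 of 159 (binding); malt uses 210 of 227 (slack = 17); hops uses 159 of 172 (slack = 13); water uses 231 of 231 (binding).
Since malt, hops are not tight, their duals are 0.
From A_Bᵀ y = c: 1·y_fermentation + 1·y_water = 10.5; 4·y_fermentation + 6·y_water = 59.
This yields shadow prices y_fermentation = 2, y_water = 8.5.
Shadow price of water = 8.5.

8.5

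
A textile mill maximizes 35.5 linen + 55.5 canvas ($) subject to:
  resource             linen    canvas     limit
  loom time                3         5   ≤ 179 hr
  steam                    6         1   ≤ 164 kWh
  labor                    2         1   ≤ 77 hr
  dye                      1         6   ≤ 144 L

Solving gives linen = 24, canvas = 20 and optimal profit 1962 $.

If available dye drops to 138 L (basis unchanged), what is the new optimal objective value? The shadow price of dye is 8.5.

1911

Δb = -6, so new z* = 1962 + (8.5)·(-6) = 1962 − 51 = 1911.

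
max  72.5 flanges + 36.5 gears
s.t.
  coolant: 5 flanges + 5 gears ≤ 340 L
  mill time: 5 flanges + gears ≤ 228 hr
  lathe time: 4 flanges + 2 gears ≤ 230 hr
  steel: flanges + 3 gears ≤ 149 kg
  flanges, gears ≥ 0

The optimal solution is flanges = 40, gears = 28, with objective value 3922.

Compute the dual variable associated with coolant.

At the optimum: coolant uses 340 of 340 (binding); mill time uses 228 of 228 (binding); lathe time uses 216 of 230 (slack = 14); steel uses 124 of 149 (slack = 25).
By complementary slackness, y = 0 for the non-binding constraints.
The binding rows give the dual system: 5·y_coolant + 5·y_mill time = 72.5 and 5·y_coolant + 1·y_mill time = 36.5.
This yields shadow prices y_coolant = 5.5, y_mill time = 9.
Shadow price of coolant = 5.5.

5.5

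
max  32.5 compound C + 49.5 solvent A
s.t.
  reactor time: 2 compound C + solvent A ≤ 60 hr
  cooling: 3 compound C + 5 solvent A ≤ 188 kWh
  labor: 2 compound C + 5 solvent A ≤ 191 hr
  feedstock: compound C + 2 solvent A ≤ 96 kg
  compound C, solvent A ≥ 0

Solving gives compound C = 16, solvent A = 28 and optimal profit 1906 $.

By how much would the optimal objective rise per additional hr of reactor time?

Binding: reactor time and cooling. Non-binding: labor (19 unused), feedstock (24 unused).
Slack constraints have shadow price 0 (complementary slackness).
The binding rows give the dual system: 2·y_reactor time + 3·y_cooling = 32.5 and 1·y_reactor time + 5·y_cooling = 49.5.
→ y_reactor time = 2 and y_cooling = 9.5.
Shadow price of reactor time = 2.

2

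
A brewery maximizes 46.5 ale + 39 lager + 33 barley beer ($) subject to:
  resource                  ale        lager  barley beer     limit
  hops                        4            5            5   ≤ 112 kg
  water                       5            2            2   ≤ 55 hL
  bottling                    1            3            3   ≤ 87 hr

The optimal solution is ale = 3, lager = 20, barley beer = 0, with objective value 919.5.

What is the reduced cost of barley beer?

-6

Check each constraint at x*: hops 112/112 (tight); water 55/55 (tight); bottling 63/87 (slack 24).
Since bottling is not tight, its dual is 0.
From A_Bᵀ y = c: 4·y_hops + 5·y_water = 46.5; 5·y_hops + 2·y_water = 39.
This yields shadow prices y_hops = 6, y_water = 4.5.
Reduced cost of barley beer: c₃ − yᵀa₃ = 33 − (6·5 + 4.5·2) = 33 − 39 = -6.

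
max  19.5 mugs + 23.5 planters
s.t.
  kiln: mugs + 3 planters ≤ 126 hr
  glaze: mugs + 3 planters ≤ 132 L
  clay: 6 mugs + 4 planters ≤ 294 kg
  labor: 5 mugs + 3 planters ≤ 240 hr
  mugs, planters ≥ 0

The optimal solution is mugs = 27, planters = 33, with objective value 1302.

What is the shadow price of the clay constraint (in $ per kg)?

2.5

Check each constraint at x*: kiln 126/126 (tight); glaze 126/132 (slack 6); clay 294/294 (tight); labor 234/240 (slack 6).
Slack constraints have shadow price 0 (complementary slackness).
From A_Bᵀ y = c: 1·y_kiln + 6·y_clay = 19.5; 3·y_kiln + 4·y_clay = 23.5.
Solving: y_kiln = 4.5, y_clay = 2.5.
Shadow price of clay = 2.5.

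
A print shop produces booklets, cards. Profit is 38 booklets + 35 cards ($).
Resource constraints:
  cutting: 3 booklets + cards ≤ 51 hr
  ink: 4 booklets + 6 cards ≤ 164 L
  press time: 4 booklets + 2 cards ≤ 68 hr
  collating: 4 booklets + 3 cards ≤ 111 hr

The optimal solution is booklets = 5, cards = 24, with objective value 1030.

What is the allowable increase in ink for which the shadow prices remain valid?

40

Binding constraints: ink, press time. The basis is B = [[4,6],[4,2]] with det -16.
Per unit increase in ink, x* moves by d = (-0.125, 0.25).
The basis stays optimal until booklets reaches 0; allowable increase = 40 L.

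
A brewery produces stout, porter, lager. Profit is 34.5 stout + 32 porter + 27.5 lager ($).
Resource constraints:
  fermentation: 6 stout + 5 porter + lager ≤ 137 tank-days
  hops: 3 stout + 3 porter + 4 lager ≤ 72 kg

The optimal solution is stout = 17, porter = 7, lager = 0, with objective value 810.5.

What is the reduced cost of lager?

-1

Check each constraint at x*: fermentation 137/137 (tight); hops 72/72 (tight).
The binding rows give the dual system: 6·y_fermentation + 3·y_hops = 34.5 and 5·y_fermentation + 3·y_hops = 32.
Solving: y_fermentation = 2.5, y_hops = 6.5.
Reduced cost of lager: c₃ − yᵀa₃ = 27.5 − (2.5·1 + 6.5·4) = 27.5 − 28.5 = -1.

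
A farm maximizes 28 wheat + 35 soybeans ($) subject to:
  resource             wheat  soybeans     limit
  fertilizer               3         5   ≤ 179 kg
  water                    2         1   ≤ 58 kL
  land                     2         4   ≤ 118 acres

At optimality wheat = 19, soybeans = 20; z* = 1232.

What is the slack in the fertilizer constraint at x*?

fertilizer used = 3·19 + 5·20 = 157; slack = 179 − 157 = 22.

22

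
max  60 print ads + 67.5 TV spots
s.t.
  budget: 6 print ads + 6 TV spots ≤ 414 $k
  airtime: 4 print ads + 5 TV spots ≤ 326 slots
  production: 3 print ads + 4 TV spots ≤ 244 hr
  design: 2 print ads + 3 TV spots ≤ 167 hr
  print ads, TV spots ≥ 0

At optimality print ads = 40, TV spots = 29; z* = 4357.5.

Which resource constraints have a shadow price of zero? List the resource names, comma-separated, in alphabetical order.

airtime, production

budget: 414/414 (binding)
airtime: 305/326 (slack 21)
production: 236/244 (slack 8)
design: 167/167 (binding)
By complementary slackness, a constraint with positive slack has shadow price 0 → airtime, production.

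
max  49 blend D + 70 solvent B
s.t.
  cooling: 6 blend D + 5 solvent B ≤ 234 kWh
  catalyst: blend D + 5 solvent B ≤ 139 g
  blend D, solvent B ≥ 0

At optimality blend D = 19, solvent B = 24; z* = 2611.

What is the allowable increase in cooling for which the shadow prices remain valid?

Binding constraints: cooling, catalyst. The basis is B = [[6,5],[1,5]] with det 25.
Per unit increase in cooling, x* moves by d = (0.2, -0.04).
The basis stays optimal until solvent B reaches 0; allowable increase = 600 kWh.

600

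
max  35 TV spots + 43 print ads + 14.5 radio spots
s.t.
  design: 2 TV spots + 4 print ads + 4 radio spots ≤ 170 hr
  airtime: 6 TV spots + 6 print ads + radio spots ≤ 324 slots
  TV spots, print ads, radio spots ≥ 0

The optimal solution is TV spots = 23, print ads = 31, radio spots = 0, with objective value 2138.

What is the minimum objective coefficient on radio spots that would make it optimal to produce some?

20.5

At the optimum: design uses 170 of 170 (binding); airtime uses 324 of 324 (binding).
Dual feasibility on the basic columns requires 2·y_design + 6·y_airtime = 35, 4·y_design + 6·y_airtime = 43.
→ y_design = 4 and y_airtime = 4.5.
radio spots enters the basis when its profit ≥ yᵀa₃ = 4·4 + 4.5·1 = 20.5.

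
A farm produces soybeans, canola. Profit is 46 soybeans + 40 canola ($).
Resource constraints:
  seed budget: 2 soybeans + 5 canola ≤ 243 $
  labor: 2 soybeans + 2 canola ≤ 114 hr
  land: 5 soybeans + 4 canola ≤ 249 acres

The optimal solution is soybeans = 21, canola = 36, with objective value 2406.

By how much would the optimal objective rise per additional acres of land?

6

Binding: labor and land. Non-binding: seed budget (21 unused).
Since seed budget is not tight, its dual is 0.
Dual feasibility on the basic columns requires 2·y_labor + 5·y_land = 46, 2·y_labor + 4·y_land = 40.
Solving: y_labor = 8, y_land = 6.
Shadow price of land = 6.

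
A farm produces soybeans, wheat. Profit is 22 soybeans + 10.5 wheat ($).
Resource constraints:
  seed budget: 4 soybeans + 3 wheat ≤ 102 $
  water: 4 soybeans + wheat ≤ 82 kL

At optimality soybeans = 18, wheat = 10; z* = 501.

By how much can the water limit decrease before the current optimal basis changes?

Binding constraints: seed budget, water. The basis is B = [[4,3],[4,1]] with det -8.
Per unit decrease in water, x* moves by d = (-0.375, 0.5).
The basis stays optimal until soybeans reaches 0; allowable decrease = 48 kL.

48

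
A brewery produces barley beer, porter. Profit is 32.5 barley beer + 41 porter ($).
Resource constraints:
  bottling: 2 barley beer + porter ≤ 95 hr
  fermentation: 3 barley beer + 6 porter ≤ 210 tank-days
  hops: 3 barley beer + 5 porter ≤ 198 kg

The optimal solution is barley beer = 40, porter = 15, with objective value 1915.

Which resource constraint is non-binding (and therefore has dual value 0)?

bottling: 95/95 (binding)
fermentation: 210/210 (binding)
hops: 195/198 (slack 3)
By complementary slackness, a constraint with positive slack has shadow price 0 → hops.

hops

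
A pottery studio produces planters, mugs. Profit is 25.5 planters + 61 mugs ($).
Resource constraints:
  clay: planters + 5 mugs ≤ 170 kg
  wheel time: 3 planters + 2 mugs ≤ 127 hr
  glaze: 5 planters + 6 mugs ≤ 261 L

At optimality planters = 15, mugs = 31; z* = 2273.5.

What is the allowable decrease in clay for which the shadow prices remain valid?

47.5

Binding constraints: clay, glaze. The basis is B = [[1,5],[5,6]] with det -19.
Per unit decrease in clay, x* moves by d = (0.3158, -0.2632).
The basis stays optimal until wheel time becomes binding; allowable decrease = 47.5 kg.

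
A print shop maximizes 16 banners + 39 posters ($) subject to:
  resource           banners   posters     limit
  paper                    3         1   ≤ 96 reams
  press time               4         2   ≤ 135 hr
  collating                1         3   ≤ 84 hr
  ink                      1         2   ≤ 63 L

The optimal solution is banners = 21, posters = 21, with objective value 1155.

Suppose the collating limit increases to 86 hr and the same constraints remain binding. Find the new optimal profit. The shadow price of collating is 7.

1169

Δb = 2, so new z* = 1155 + (7)·(2) = 1155 + 14 = 1169.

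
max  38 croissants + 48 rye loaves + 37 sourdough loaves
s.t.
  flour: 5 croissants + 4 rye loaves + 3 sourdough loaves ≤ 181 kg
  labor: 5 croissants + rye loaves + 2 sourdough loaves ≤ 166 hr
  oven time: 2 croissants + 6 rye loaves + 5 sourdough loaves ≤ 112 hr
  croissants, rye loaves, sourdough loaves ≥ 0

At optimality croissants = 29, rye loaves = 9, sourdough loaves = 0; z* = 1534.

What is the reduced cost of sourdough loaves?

-1

Check each constraint at x*: flour 181/181 (tight); labor 154/166 (slack 12); oven time 112/112 (tight).
By complementary slackness, y = 0 for the non-binding constraint.
From A_Bᵀ y = c: 5·y_flour + 2·y_oven time = 38; 4·y_flour + 6·y_oven time = 48.
Solving: y_flour = 6, y_oven time = 4.
Reduced cost of sourdough loaves: c₃ − yᵀa₃ = 37 − (6·3 + 4·5) = 37 − 38 = -1.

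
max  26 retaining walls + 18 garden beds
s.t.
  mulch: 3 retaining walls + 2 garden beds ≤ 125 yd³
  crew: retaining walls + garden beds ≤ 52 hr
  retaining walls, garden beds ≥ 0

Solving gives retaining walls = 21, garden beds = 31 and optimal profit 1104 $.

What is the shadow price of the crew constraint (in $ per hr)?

2

Both mulch and crew are binding at x*.
The binding rows give the dual system: 3·y_mulch + 1·y_crew = 26 and 2·y_mulch + 1·y_crew = 18.
→ y_mulch = 8 and y_crew = 2.
Shadow price of crew = 2.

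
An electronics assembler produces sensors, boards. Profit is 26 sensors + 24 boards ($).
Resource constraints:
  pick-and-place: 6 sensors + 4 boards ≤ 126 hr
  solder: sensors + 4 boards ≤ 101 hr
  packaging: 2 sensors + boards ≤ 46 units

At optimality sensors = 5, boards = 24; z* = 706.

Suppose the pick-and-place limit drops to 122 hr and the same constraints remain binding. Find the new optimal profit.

690

Check each constraint at x*: pick-and-place 126/126 (tight); solder 101/101 (tight); packaging 34/46 (slack 12).
By complementary slackness, y = 0 for the non-binding constraint.
From A_Bᵀ y = c: 6·y_pick-and-place + 1·y_solder = 26; 4·y_pick-and-place + 4·y_solder = 24.
→ y_pick-and-place = 4 and y_solder = 2.
Δz = y_pick-and-place·Δb = 4 × (-4) = -16, so new z* = 706 − 16 = 690.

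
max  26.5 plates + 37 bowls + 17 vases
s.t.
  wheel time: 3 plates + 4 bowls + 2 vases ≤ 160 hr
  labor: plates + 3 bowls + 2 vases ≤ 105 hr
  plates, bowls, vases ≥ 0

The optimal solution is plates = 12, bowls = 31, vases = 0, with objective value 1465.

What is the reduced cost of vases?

Check each constraint at x*: wheel time 160/160 (tight); labor 105/105 (tight).
The binding rows give the dual system: 3·y_wheel time + 1·y_labor = 26.5 and 4·y_wheel time + 3·y_labor = 37.
This yields shadow prices y_wheel time = 8.5, y_labor = 1.
Reduced cost of vases: c₃ − yᵀa₃ = 17 − (8.5·2 + 1·2) = 17 − 19 = -2.

-2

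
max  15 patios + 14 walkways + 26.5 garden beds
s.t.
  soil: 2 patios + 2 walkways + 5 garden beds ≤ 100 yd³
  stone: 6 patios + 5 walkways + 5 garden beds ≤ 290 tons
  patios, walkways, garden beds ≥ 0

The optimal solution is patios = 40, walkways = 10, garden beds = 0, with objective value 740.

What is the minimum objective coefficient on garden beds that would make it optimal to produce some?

Check each constraint at x*: soil 100/100 (tight); stone 290/290 (tight).
The binding rows give the dual system: 2·y_soil + 6·y_stone = 15 and 2·y_soil + 5·y_stone = 14.
→ y_soil = 4.5 and y_stone = 1.
garden beds enters the basis when its profit ≥ yᵀa₃ = 4.5·5 + 1·5 = 27.5.

27.5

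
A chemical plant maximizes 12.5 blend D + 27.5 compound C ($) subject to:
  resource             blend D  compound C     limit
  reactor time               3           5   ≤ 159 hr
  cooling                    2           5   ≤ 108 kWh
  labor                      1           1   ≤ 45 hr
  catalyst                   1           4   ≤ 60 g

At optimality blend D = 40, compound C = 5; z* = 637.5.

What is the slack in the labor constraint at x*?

labor used = 1·40 + 1·5 = 45; slack = 45 − 45 = 0.

0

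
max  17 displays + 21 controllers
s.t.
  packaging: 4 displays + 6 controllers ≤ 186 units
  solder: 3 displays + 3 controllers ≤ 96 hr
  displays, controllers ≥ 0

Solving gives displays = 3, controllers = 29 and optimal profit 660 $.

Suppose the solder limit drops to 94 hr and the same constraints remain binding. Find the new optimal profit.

654

Check each constraint at x*: packaging 186/186 (tight); solder 96/96 (tight).
The binding rows give the dual system: 4·y_packaging + 3·y_solder = 17 and 6·y_packaging + 3·y_solder = 21.
→ y_packaging = 2 and y_solder = 3.
Δz = y_solder·Δb = 3 × (-2) = -6, so new z* = 660 − 6 = 654.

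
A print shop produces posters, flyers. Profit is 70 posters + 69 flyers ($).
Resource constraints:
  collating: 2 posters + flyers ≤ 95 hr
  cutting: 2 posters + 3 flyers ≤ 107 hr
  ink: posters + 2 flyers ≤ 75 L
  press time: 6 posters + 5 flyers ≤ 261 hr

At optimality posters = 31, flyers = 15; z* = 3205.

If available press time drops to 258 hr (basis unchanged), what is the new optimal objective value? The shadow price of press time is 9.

Δb = -3, so new z* = 3205 + (9)·(-3) = 3205 − 27 = 3178.

3178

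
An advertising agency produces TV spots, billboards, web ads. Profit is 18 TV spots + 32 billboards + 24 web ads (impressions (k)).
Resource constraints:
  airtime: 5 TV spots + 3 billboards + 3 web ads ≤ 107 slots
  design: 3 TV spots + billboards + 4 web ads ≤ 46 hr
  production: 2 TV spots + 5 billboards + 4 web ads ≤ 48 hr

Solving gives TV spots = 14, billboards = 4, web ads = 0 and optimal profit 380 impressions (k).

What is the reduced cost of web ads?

-8

Check each constraint at x*: airtime 82/107 (slack 25); design 46/46 (tight); production 48/48 (tight).
Since airtime is not tight, its dual is 0.
The binding rows give the dual system: 3·y_design + 2·y_production = 18 and 1·y_design + 5·y_production = 32.
Solving: y_design = 2, y_production = 6.
Reduced cost of web ads: c₃ − yᵀa₃ = 24 − (2·4 + 6·4) = 24 − 32 = -8.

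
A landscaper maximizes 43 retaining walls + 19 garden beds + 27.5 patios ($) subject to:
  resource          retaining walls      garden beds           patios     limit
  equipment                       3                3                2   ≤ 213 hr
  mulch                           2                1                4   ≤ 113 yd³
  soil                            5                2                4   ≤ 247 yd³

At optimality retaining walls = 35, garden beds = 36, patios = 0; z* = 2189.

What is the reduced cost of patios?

-6.5

Binding: equipment and soil. Non-binding: mulch (7 unused).
By complementary slackness, y = 0 for the non-binding constraint.
The binding rows give the dual system: 3·y_equipment + 5·y_soil = 43 and 3·y_equipment + 2·y_soil = 19.
This yields shadow prices y_equipment = 1, y_soil = 8.
Reduced cost of patios: c₃ − yᵀa₃ = 27.5 − (1·2 + 8·4) = 27.5 − 34 = -6.5.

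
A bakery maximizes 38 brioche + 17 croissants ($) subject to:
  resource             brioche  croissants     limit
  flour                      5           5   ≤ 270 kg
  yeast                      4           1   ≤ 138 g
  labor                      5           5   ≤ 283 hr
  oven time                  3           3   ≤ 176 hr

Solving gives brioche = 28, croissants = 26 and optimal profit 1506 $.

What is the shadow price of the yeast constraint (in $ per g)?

Check each constraint at x*: flour 270/270 (tight); yeast 138/138 (tight); labor 270/283 (slack 13); oven time 162/176 (slack 14).
Since labor, oven time are not tight, their duals are 0.
Dual feasibility on the basic columns requires 5·y_flour + 4·y_yeast = 38, 5·y_flour + 1·y_yeast = 17.
This yields shadow prices y_flour = 2, y_yeast = 7.
Shadow price of yeast = 7.

7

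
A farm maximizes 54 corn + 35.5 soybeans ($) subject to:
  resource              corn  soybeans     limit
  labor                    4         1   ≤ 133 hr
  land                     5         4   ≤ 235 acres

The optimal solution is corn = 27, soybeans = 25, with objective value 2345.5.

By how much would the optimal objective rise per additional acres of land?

8

Check each constraint at x*: labor 133/133 (tight); land 235/235 (tight).
From A_Bᵀ y = c: 4·y_labor + 5·y_land = 54; 1·y_labor + 4·y_land = 35.5.
This yields shadow prices y_labor = 3.5, y_land = 8.
Shadow price of land = 8.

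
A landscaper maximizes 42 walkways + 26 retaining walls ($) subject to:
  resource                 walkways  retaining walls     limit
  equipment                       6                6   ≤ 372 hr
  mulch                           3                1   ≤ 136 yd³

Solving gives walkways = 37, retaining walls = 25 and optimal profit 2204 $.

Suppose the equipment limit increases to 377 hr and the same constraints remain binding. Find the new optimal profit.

Both equipment and mulch are binding at x*.
The binding rows give the dual system: 6·y_equipment + 3·y_mulch = 42 and 6·y_equipment + 1·y_mulch = 26.
→ y_equipment = 3 and y_mulch = 8.
Δz = y_equipment·Δb = 3 × (5) = 15, so new z* = 2204 + 15 = 2219.

2219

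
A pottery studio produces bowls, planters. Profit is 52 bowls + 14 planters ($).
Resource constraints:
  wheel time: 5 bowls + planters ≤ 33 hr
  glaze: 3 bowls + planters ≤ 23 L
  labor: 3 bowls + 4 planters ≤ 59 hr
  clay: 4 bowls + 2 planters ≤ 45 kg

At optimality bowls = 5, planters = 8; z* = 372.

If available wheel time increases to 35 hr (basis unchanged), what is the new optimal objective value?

Check each constraint at x*: wheel time 33/33 (tight); glaze 23/23 (tight); labor 47/59 (slack 12); clay 36/45 (slack 9).
By complementary slackness, y = 0 for the non-binding constraints.
From A_Bᵀ y = c: 5·y_wheel time + 3·y_glaze = 52; 1·y_wheel time + 1·y_glaze = 14.
→ y_wheel time = 5 and y_glaze = 9.
Δz = y_wheel time·Δb = 5 × (2) = 10, so new z* = 372 + 10 = 382.

382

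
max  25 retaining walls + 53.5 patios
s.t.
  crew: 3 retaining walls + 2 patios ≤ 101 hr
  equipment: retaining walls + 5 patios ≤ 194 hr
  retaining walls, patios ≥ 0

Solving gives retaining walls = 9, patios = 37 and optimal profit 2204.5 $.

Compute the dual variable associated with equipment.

Check each constraint at x*: crew 101/101 (tight); equipment 194/194 (tight).
Dual feasibility on the basic columns requires 3·y_crew + 1·y_equipment = 25, 2·y_crew + 5·y_equipment = 53.5.
Solving: y_crew = 5.5, y_equipment = 8.5.
Shadow price of equipment = 8.5.

8.5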